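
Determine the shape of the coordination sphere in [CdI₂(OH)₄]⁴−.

Each iodide is −1; each hydroxide is −1; balancing the −4 overall charge requires Cd(II).
Cd sits in group 12, so the d-electron count is 12 − 2 = 10.
With 6 monodentate ligands the coordination number is 6.
Six donors around a single metal centre give an octahedral coordination sphere.

octahedral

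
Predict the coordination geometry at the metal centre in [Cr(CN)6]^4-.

octahedral

Ligand charges: each cyanide is −1. With an overall charge of −4 the chromium centre must be in the +2 oxidation state.
Group 6 minus oxidation state 2 gives a d⁴ configuration.
Coordination number: 6.
Six donors around a single metal centre give an octahedral coordination sphere.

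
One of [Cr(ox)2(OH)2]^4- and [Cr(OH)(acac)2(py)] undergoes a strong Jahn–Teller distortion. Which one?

[Cr(ox)2(OH)2]^4-: Ligand charges: each oxalate is −2; each hydroxide is −1. With an overall charge of −4 the chromium centre must be in the +2 oxidation state. Chromium is a group-6 element; Cr(II) is therefore d⁴. Hydroxide and oxalate are weak-field ligands for a first-row metal, so the complex is high-spin. The t₂g³e_g¹ (high-spin) configuration has an unevenly filled e_g set; the Jahn–Teller theorem predicts a tetragonal distortion (typically axial elongation) to lift the degeneracy.
[Cr(OH)(acac)2(py)]: Summing ligand charges against the 0 overall charge gives an oxidation state of +3 for chromium. Cr sits in group 6, so the d-electron count is 6 − 3 = 3. The d³ configuration leaves the e_g set evenly filled (or empty) — no strong Jahn–Teller driving force.

[Cr(ox)2(OH)2]^4-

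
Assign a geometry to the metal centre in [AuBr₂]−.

linear

Summing ligand charges against the −1 overall charge gives an oxidation state of +1 for gold.
Au sits in group 11, so the d-electron count is 11 − 1 = 10.
With 2 monodentate ligands the coordination number is 2.
A d¹⁰ ion with only two ligands adopts a linear arrangement (sp hybridisation; no CFSE preference).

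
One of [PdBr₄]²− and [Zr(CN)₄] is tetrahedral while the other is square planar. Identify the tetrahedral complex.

For [PdBr₄]²−: Each bromide is −1; balancing the −2 overall charge requires Pd(II). Pd sits in group 10, so the d-electron count is 10 − 2 = 8. A 4d d⁸ ion has a large crystal-field splitting; square planar leaves the high-energy d_{x²−y²} orbital empty and maximises CFSE. → square planar.
For [Zr(CN)₄]: Each cyanide is −1; balancing the 0 overall charge requires Zr(IV). Group 4 minus oxidation state 4 gives a d⁰ configuration. A d⁰ ion has no crystal-field stabilisation preference between square planar and tetrahedral, so four ligands adopt the sterically favoured tetrahedral geometry. → tetrahedral.

[Zr(CN)₄]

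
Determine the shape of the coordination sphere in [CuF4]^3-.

Summing ligand charges against the −3 overall charge gives an oxidation state of +1 for copper.
Cu sits in group 11, so the d-electron count is 11 − 1 = 10.
Coordination number: 4.
A d¹⁰ ion has no crystal-field stabilisation preference between square planar and tetrahedral, so four ligands adopt the sterically favoured tetrahedral geometry.

tetrahedral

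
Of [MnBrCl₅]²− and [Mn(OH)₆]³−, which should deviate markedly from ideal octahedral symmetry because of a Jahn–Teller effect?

[Mn(OH)₆]³−

[MnBrCl₅]²−: Each bromide is −1; each chloride is −1; balancing the −2 overall charge requires Mn(IV). Group 7 minus oxidation state 4 gives a d³ configuration. The d³ configuration leaves the e_g set evenly filled (or empty) — no strong Jahn–Teller driving force.
[Mn(OH)₆]³−: Ligand charges: each hydroxide is −1. With an overall charge of −3 the manganese centre must be in the +3 oxidation state. Mn sits in group 7, so the d-electron count is 7 − 3 = 4. Hydroxide is a weak-field ligand for a first-row metal, so the complex is high-spin. The t₂g³e_g¹ (high-spin) configuration has an unevenly filled e_g set; the Jahn–Teller theorem predicts a tetragonal distortion (typically axial elongation) to lift the degeneracy.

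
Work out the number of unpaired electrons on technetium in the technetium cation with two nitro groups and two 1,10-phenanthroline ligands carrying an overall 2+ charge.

Ligand charges: each nitro (N-bound nitrite) is −1; 1,10-phenanthroline is neutral. With an overall charge of +2 the technetium centre must be in the +4 oxidation state.
Tc sits in group 7, so the d-electron count is 7 − 4 = 3.
Counting donor atoms: 2×nitro (N-bound nitrite) (monodentate) → 2 donors; 2×1,10-phenanthroline (bidentate) → 4 donors. Coordination number = 6.
In an octahedral field the d³ configuration is t₂g³e_g⁰ (only one arrangement possible), giving 3 unpaired electrons.

3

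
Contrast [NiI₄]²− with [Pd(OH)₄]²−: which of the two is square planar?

[Pd(OH)₄]²−

For [NiI₄]²−: Summing ligand charges against the −2 overall charge gives an oxidation state of +2 for nickel. Group 10 minus oxidation state 2 gives a d⁸ configuration. Iodide is a weak-field ligand. With weak-field ligands the CFSE gain from square planar is small, so a 3d d⁸ ion takes the sterically preferred tetrahedral geometry. → tetrahedral.
For [Pd(OH)₄]²−: Each hydroxide is −1; balancing the −2 overall charge requires Pd(II). Palladium is a group-10 element; Pd(II) is therefore d⁸. A 4d d⁸ ion has a large crystal-field splitting; square planar leaves the high-energy d_{x²−y²} orbital empty and maximises CFSE. → square planar.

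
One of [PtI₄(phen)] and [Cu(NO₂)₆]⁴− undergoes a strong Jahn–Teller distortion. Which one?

[Cu(NO₂)₆]⁴−

[PtI₄(phen)]: Summing ligand charges against the 0 overall charge gives an oxidation state of +4 for platinum. Pt sits in group 10, so the d-electron count is 10 − 4 = 6. A 5d ion has a large Δₒ and is invariably low-spin. The d⁶ configuration leaves the e_g set evenly filled (or empty) — no strong Jahn–Teller driving force.
[Cu(NO₂)₆]⁴−: Summing ligand charges against the −4 overall charge gives an oxidation state of +2 for copper. Group 11 minus oxidation state 2 gives a d⁹ configuration. The t₂g⁶e_g³ configuration has an unevenly filled e_g set; the Jahn–Teller theorem predicts a tetragonal distortion (typically axial elongation) to lift the degeneracy.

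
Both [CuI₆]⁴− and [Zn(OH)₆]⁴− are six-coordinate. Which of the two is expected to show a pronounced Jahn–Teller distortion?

[CuI₆]⁴−

[CuI₆]⁴−: Summing ligand charges against the −4 overall charge gives an oxidation state of +2 for copper. Group 11 minus oxidation state 2 gives a d⁹ configuration. The t₂g⁶e_g³ configuration has an unevenly filled e_g set; the Jahn–Teller theorem predicts a tetragonal distortion (typically axial elongation) to lift the degeneracy.
[Zn(OH)₆]⁴−: Each hydroxide is −1; balancing the −4 overall charge requires Zn(II). Zinc is a group-12 element; Zn(II) is therefore d¹⁰. The d¹⁰ configuration leaves the e_g set evenly filled (or empty) — no strong Jahn–Teller driving force.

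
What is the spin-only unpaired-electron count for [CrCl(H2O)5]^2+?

3 unpaired electrons

Each chloride is −1; water is neutral; balancing the +2 overall charge requires Cr(III).
Cr sits in group 6, so the d-electron count is 6 − 3 = 3.
In an octahedral field the d³ configuration is t₂g³e_g⁰ (only one arrangement possible), giving 3 unpaired electrons.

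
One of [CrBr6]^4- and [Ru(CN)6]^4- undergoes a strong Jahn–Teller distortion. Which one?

[CrBr6]^4-

[CrBr6]^4-: Ligand charges: each bromide is −1. With an overall charge of −4 the chromium centre must be in the +2 oxidation state. Cr sits in group 6, so the d-electron count is 6 − 2 = 4. Bromide is a weak-field ligand for a first-row metal, so the complex is high-spin. The t₂g³e_g¹ (high-spin) configuration has an unevenly filled e_g set; the Jahn–Teller theorem predicts a tetragonal distortion (typically axial elongation) to lift the degeneracy.
[Ru(CN)6]^4-: Ligand charges: each cyanide is −1. With an overall charge of −4 the ruthenium centre must be in the +2 oxidation state. Ru sits in group 8, so the d-electron count is 8 − 2 = 6. A 4d ion has a large Δₒ and is invariably low-spin. The d⁶ configuration leaves the e_g set evenly filled (or empty) — no strong Jahn–Teller driving force.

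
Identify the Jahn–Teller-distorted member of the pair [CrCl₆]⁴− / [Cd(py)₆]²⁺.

[CrCl₆]⁴−

[CrCl₆]⁴−: Each chloride is −1; balancing the −4 overall charge requires Cr(II). Chromium is a group-6 element; Cr(II) is therefore d⁴. Chloride is a weak-field ligand for a first-row metal, so the complex is high-spin. The t₂g³e_g¹ (high-spin) configuration has an unevenly filled e_g set; the Jahn–Teller theorem predicts a tetragonal distortion (typically axial elongation) to lift the degeneracy.
[Cd(py)₆]²⁺: Pyridine is neutral; balancing the +2 overall charge requires Cd(II). Cd sits in group 12, so the d-electron count is 12 − 2 = 10. The d¹⁰ configuration leaves the e_g set evenly filled (or empty) — no strong Jahn–Teller driving force.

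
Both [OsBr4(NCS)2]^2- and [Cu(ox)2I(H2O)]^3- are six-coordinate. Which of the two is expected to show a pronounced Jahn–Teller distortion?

[OsBr4(NCS)2]^2-: Ligand charges: each bromide is −1; each isothiocyanate is −1. With an overall charge of −2 the osmium centre must be in the +4 oxidation state. Os sits in group 8, so the d-electron count is 8 − 4 = 4. A 5d ion has a large Δₒ and is invariably low-spin. The d⁴ configuration leaves the e_g set evenly filled (or empty) — no strong Jahn–Teller driving force.
[Cu(ox)2I(H2O)]^3-: Ligand charges: each oxalate is −2; each iodide is −1; water is neutral. With an overall charge of −3 the copper centre must be in the +2 oxidation state. Copper is a group-11 element; Cu(II) is therefore d⁹. The t₂g⁶e_g³ configuration has an unevenly filled e_g set; the Jahn–Teller theorem predicts a tetragonal distortion (typically axial elongation) to lift the degeneracy.

[Cu(ox)2I(H2O)]^3-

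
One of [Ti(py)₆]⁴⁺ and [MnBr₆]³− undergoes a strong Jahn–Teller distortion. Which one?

[MnBr₆]³−

[Ti(py)₆]⁴⁺: Summing ligand charges against the +4 overall charge gives an oxidation state of +4 for titanium. Ti sits in group 4, so the d-electron count is 4 − 4 = 0. The d⁰ configuration leaves the e_g set evenly filled (or empty) — no strong Jahn–Teller driving force.
[MnBr₆]³−: Ligand charges: each bromide is −1. With an overall charge of −3 the manganese centre must be in the +3 oxidation state. Group 7 minus oxidation state 3 gives a d⁴ configuration. Bromide is a weak-field ligand for a first-row metal, so the complex is high-spin. The t₂g³e_g¹ (high-spin) configuration has an unevenly filled e_g set; the Jahn–Teller theorem predicts a tetragonal distortion (typically axial elongation) to lift the degeneracy.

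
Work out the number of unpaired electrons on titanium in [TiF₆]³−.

Ligand charges: each fluoride is −1. With an overall charge of −3 the titanium centre must be in the +3 oxidation state.
Titanium is a group-4 element; Ti(III) is therefore d¹.
In an octahedral field the d¹ configuration is t₂g¹e_g⁰ (only one arrangement possible), giving 1 unpaired electron.

1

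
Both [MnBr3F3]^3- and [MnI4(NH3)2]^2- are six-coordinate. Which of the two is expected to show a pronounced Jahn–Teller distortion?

[MnBr3F3]^3-: Ligand charges: each bromide is −1; each fluoride is −1. With an overall charge of −3 the manganese centre must be in the +3 oxidation state. Manganese is a group-7 element; Mn(III) is therefore d⁴. Bromide and fluoride are weak-field ligands for a first-row metal, so the complex is high-spin. The t₂g³e_g¹ (high-spin) configuration has an unevenly filled e_g set; the Jahn–Teller theorem predicts a tetragonal distortion (typically axial elongation) to lift the degeneracy.
[MnI4(NH3)2]^2-: Ligand charges: each iodide is −1; ammonia is neutral. With an overall charge of −2 the manganese centre must be in the +2 oxidation state. Manganese is a group-7 element; Mn(II) is therefore d⁵. Iodide is a weak-field ligand for a first-row metal, so the complex is high-spin. The d⁵ configuration leaves the e_g set evenly filled (or empty) — no strong Jahn–Teller driving force.

[MnBr3F3]^3-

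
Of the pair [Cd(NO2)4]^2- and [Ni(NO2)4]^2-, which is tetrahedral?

For [Cd(NO2)4]^2-: Ligand charges: each nitro (N-bound nitrite) is −1. With an overall charge of −2 the cadmium centre must be in the +2 oxidation state. Cd sits in group 12, so the d-electron count is 12 − 2 = 10. A d¹⁰ ion has no crystal-field stabilisation preference between square planar and tetrahedral, so four ligands adopt the sterically favoured tetrahedral geometry. → tetrahedral.
For [Ni(NO2)4]^2-: Summing ligand charges against the −2 overall charge gives an oxidation state of +2 for nickel. Group 10 minus oxidation state 2 gives a d⁸ configuration. Nitro (N-bound nitrite) is a strong-field ligand (high in the spectrochemical series). A 3d d⁸ ion with strong-field ligands gains enough CFSE to favour square planar over tetrahedral. → square planar.

[Cd(NO2)4]^2-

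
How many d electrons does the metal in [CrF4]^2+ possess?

Each fluoride is −1; balancing the +2 overall charge requires Cr(VI).
Cr sits in group 6, so the d-electron count is 6 − 6 = 0.

d⁰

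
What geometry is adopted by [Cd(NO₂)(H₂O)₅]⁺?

Ligand charges: each nitro (N-bound nitrite) is −1; water is neutral. With an overall charge of +1 the cadmium centre must be in the +2 oxidation state.
Cadmium is a group-12 element; Cd(II) is therefore d¹⁰.
Coordination number: 6.
Six donors around a single metal centre give an octahedral coordination sphere.

octahedral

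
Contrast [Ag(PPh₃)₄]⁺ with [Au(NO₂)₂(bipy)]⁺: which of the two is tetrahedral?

For [Ag(PPh₃)₄]⁺: Summing ligand charges against the +1 overall charge gives an oxidation state of +1 for silver. Group 11 minus oxidation state 1 gives a d¹⁰ configuration. A d¹⁰ ion has no crystal-field stabilisation preference between square planar and tetrahedral, so four ligands adopt the sterically favoured tetrahedral geometry. → tetrahedral.
For [Au(NO₂)₂(bipy)]⁺: Summing ligand charges against the +1 overall charge gives an oxidation state of +3 for gold. Au sits in group 11, so the d-electron count is 11 − 3 = 8. A 5d d⁸ ion has a large crystal-field splitting; square planar leaves the high-energy d_{x²−y²} orbital empty and maximises CFSE. → square planar.

[Ag(PPh₃)₄]⁺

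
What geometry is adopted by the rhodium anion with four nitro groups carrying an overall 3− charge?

square planar

Each nitro (N-bound nitrite) is −1; balancing the −3 overall charge requires Rh(I).
Rhodium is a group-9 element; Rh(I) is therefore d⁸.
With 4 monodentate ligands the coordination number is 4.
A 4d d⁸ ion has a large crystal-field splitting; square planar leaves the high-energy d_{x²−y²} orbital empty and maximises CFSE.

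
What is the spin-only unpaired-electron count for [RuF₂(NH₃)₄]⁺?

1

Summing ligand charges against the +1 overall charge gives an oxidation state of +3 for ruthenium.
Ruthenium is a group-8 element; Ru(III) is therefore d⁵.
The spin state decides the count: a 4d ion has a large Δₒ and is invariably low-spin.
An octahedral low-spin d⁵ ion is t₂g⁵e_g⁰, giving 1 unpaired electron.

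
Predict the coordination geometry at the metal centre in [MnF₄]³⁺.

Ligand charges: each fluoride is −1. With an overall charge of +3 the manganese centre must be in the +7 oxidation state.
Group 7 minus oxidation state 7 gives a d⁰ configuration.
Coordination number: 4.
A d⁰ ion has no crystal-field stabilisation preference between square planar and tetrahedral, so four ligands adopt the sterically favoured tetrahedral geometry.

tetrahedral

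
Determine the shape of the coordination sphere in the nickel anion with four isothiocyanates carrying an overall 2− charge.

Each isothiocyanate is −1; balancing the −2 overall charge requires Ni(II).
Group 10 minus oxidation state 2 gives a d⁸ configuration.
With 4 monodentate ligands the coordination number is 4.
Isothiocyanate is a weak-field ligand.
With weak-field ligands the CFSE gain from square planar is small, so a 3d d⁸ ion takes the sterically preferred tetrahedral geometry.

tetrahedral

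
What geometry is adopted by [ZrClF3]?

Summing ligand charges against the 0 overall charge gives an oxidation state of +4 for zirconium.
Zirconium is a group-4 element; Zr(IV) is therefore d⁰.
With 4 monodentate ligands the coordination number is 4.
A d⁰ ion has no crystal-field stabilisation preference between square planar and tetrahedral, so four ligands adopt the sterically favoured tetrahedral geometry.

tetrahedral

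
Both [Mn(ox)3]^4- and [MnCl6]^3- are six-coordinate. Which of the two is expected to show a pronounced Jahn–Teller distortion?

[Mn(ox)3]^4-: Summing ligand charges against the −4 overall charge gives an oxidation state of +2 for manganese. Mn sits in group 7, so the d-electron count is 7 − 2 = 5. Oxalate is a weak-field ligand for a first-row metal, so the complex is high-spin. The d⁵ configuration leaves the e_g set evenly filled (or empty) — no strong Jahn–Teller driving force.
[MnCl6]^3-: Summing ligand charges against the −3 overall charge gives an oxidation state of +3 for manganese. Mn sits in group 7, so the d-electron count is 7 − 3 = 4. Chloride is a weak-field ligand for a first-row metal, so the complex is high-spin. The t₂g³e_g¹ (high-spin) configuration has an unevenly filled e_g set; the Jahn–Teller theorem predicts a tetragonal distortion (typically axial elongation) to lift the degeneracy.

[MnCl6]^3-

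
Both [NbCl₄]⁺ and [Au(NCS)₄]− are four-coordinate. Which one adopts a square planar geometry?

[Au(NCS)₄]−

For [NbCl₄]⁺: Each chloride is −1; balancing the +1 overall charge requires Nb(V). Group 5 minus oxidation state 5 gives a d⁰ configuration. A d⁰ ion has no crystal-field stabilisation preference between square planar and tetrahedral, so four ligands adopt the sterically favoured tetrahedral geometry. → tetrahedral.
For [Au(NCS)₄]−: Each isothiocyanate is −1; balancing the −1 overall charge requires Au(III). Au sits in group 11, so the d-electron count is 11 − 3 = 8. A 5d d⁸ ion has a large crystal-field splitting; square planar leaves the high-energy d_{x²−y²} orbital empty and maximises CFSE. → square planar.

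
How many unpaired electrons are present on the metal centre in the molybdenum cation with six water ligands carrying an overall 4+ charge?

2 unpaired electrons

Ligand charges: water is neutral. With an overall charge of +4 the molybdenum centre must be in the +4 oxidation state.
Group 6 minus oxidation state 4 gives a d² configuration.
In an octahedral field the d² configuration is t₂g²e_g⁰ (only one arrangement possible), giving 2 unpaired electrons.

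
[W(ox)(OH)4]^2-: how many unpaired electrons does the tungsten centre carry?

2 unpaired electrons

Ligand charges: each oxalate is −2; each hydroxide is −1. With an overall charge of −2 the tungsten centre must be in the +4 oxidation state.
W sits in group 6, so the d-electron count is 6 − 4 = 2.
Counting donor atoms: 1×oxalate (bidentate) → 2 donors; 4×hydroxide (monodentate) → 4 donors. Coordination number = 6.
In an octahedral field the d² configuration is t₂g²e_g⁰ (only one arrangement possible), giving 2 unpaired electrons.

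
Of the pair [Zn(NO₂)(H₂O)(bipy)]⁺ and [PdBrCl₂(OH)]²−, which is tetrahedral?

For [Zn(NO₂)(H₂O)(bipy)]⁺: Each nitro (N-bound nitrite) is −1; water is neutral; 2,2′-bipyridine is neutral; balancing the +1 overall charge requires Zn(II). Zn sits in group 12, so the d-electron count is 12 − 2 = 10. A d¹⁰ ion has no crystal-field stabilisation preference between square planar and tetrahedral, so four ligands adopt the sterically favoured tetrahedral geometry. → tetrahedral.
For [PdBrCl₂(OH)]²−: Each bromide is −1; each chloride is −1; each hydroxide is −1; balancing the −2 overall charge requires Pd(II). Palladium is a group-10 element; Pd(II) is therefore d⁸. A 4d d⁸ ion has a large crystal-field splitting; square planar leaves the high-energy d_{x²−y²} orbital empty and maximises CFSE. → square planar.

[Zn(NO₂)(H₂O)(bipy)]⁺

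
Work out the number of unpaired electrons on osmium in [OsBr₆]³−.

1

Each bromide is −1; balancing the −3 overall charge requires Os(III).
Os sits in group 8, so the d-electron count is 8 − 3 = 5.
The spin state decides the count: a 5d ion has a large Δₒ and is invariably low-spin.
An octahedral low-spin d⁵ ion is t₂g⁵e_g⁰, giving 1 unpaired electron.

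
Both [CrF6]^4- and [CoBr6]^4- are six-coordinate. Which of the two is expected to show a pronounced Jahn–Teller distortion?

[CrF6]^4-: Ligand charges: each fluoride is −1. With an overall charge of −4 the chromium centre must be in the +2 oxidation state. Chromium is a group-6 element; Cr(II) is therefore d⁴. Fluoride is a weak-field ligand for a first-row metal, so the complex is high-spin. The t₂g³e_g¹ (high-spin) configuration has an unevenly filled e_g set; the Jahn–Teller theorem predicts a tetragonal distortion (typically axial elongation) to lift the degeneracy.
[CoBr6]^4-: Summing ligand charges against the −4 overall charge gives an oxidation state of +2 for cobalt. Co sits in group 9, so the d-electron count is 9 − 2 = 7. Bromide is a weak-field ligand for a first-row metal, so the complex is high-spin. The d⁷ configuration leaves the e_g set evenly filled (or empty) — no strong Jahn–Teller driving force.

[CrF6]^4-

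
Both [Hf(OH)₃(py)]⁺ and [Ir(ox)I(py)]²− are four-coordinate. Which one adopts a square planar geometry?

For [Hf(OH)₃(py)]⁺: Ligand charges: each hydroxide is −1; pyridine is neutral. With an overall charge of +1 the hafnium centre must be in the +4 oxidation state. Hf sits in group 4, so the d-electron count is 4 − 4 = 0. A d⁰ ion has no crystal-field stabilisation preference between square planar and tetrahedral, so four ligands adopt the sterically favoured tetrahedral geometry. → tetrahedral.
For [Ir(ox)I(py)]²−: Summing ligand charges against the −2 overall charge gives an oxidation state of +1 for iridium. Group 9 minus oxidation state 1 gives a d⁸ configuration. A 5d d⁸ ion has a large crystal-field splitting; square planar leaves the high-energy d_{x²−y²} orbital empty and maximises CFSE. → square planar.

[Ir(ox)I(py)]²−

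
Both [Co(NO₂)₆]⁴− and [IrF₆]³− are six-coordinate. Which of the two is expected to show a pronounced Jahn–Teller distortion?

[Co(NO₂)₆]⁴−: Each nitro (N-bound nitrite) is −1; balancing the −4 overall charge requires Co(II). Group 9 minus oxidation state 2 gives a d⁷ configuration. Nitro (N-bound nitrite) is a strong-field ligand (high in the spectrochemical series) for a first-row metal, so the complex is low-spin. The t₂g⁶e_g¹ (low-spin) configuration has an unevenly filled e_g set; the Jahn–Teller theorem predicts a tetragonal distortion (typically axial elongation) to lift the degeneracy.
[IrF₆]³−: Ligand charges: each fluoride is −1. With an overall charge of −3 the iridium centre must be in the +3 oxidation state. Group 9 minus oxidation state 3 gives a d⁶ configuration. A 5d ion has a large Δₒ and is invariably low-spin. The d⁶ configuration leaves the e_g set evenly filled (or empty) — no strong Jahn–Teller driving force.

[Co(NO₂)₆]⁴−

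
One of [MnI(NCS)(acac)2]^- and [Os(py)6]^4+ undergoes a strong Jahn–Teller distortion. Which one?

[MnI(NCS)(acac)2]^-: Ligand charges: each iodide is −1; each isothiocyanate is −1; each acetylacetonate is −1. With an overall charge of −1 the manganese centre must be in the +3 oxidation state. Group 7 minus oxidation state 3 gives a d⁴ configuration. Acetylacetonate, iodide, and isothiocyanate are weak-field ligands for a first-row metal, so the complex is high-spin. The t₂g³e_g¹ (high-spin) configuration has an unevenly filled e_g set; the Jahn–Teller theorem predicts a tetragonal distortion (typically axial elongation) to lift the degeneracy.
[Os(py)6]^4+: Summing ligand charges against the +4 overall charge gives an oxidation state of +4 for osmium. Group 8 minus oxidation state 4 gives a d⁴ configuration. A 5d ion has a large Δₒ and is invariably low-spin. The d⁴ configuration leaves the e_g set evenly filled (or empty) — no strong Jahn–Teller driving force.

[MnI(NCS)(acac)2]^-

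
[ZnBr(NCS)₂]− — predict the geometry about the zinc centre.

Ligand charges: each bromide is −1; each isothiocyanate is −1. With an overall charge of −1 the zinc centre must be in the +2 oxidation state.
Group 12 minus oxidation state 2 gives a d¹⁰ configuration.
Coordination number: 3.
Three ligands around a d¹⁰ centre minimise repulsion in a trigonal-planar arrangement.

trigonal planar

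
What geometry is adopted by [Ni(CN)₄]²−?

Ligand charges: each cyanide is −1. With an overall charge of −2 the nickel centre must be in the +2 oxidation state.
Nickel is a group-10 element; Ni(II) is therefore d⁸.
With 4 monodentate ligands the coordination number is 4.
Cyanide is a strong-field ligand (high in the spectrochemical series).
A 3d d⁸ ion with strong-field ligands gains enough CFSE to favour square planar over tetrahedral.

square planar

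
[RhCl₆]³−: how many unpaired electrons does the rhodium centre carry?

0

Summing ligand charges against the −3 overall charge gives an oxidation state of +3 for rhodium.
Group 9 minus oxidation state 3 gives a d⁶ configuration.
The spin state decides the count: a 4d ion has a large Δₒ and is invariably low-spin.
An octahedral low-spin d⁶ ion is t₂g⁶e_g⁰, giving 0 unpaired electrons.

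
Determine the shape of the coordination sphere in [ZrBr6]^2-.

Each bromide is −1; balancing the −2 overall charge requires Zr(IV).
Zirconium is a group-4 element; Zr(IV) is therefore d⁰.
Coordination number: 6.
Six donors around a single metal centre give an octahedral coordination sphere.

octahedral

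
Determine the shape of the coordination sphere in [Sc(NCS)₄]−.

Each isothiocyanate is −1; balancing the −1 overall charge requires Sc(III).
Group 3 minus oxidation state 3 gives a d⁰ configuration.
With 4 monodentate ligands the coordination number is 4.
A d⁰ ion has no crystal-field stabilisation preference between square planar and tetrahedral, so four ligands adopt the sterically favoured tetrahedral geometry.

tetrahedral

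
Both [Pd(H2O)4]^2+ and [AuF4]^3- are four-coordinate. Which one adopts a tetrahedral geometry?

For [Pd(H2O)4]^2+: Water is neutral; balancing the +2 overall charge requires Pd(II). Palladium is a group-10 element; Pd(II) is therefore d⁸. A 4d d⁸ ion has a large crystal-field splitting; square planar leaves the high-energy d_{x²−y²} orbital empty and maximises CFSE. → square planar.
For [AuF4]^3-: Each fluoride is −1; balancing the −3 overall charge requires Au(I). Gold is a group-11 element; Au(I) is therefore d¹⁰. A d¹⁰ ion has no crystal-field stabilisation preference between square planar and tetrahedral, so four ligands adopt the sterically favoured tetrahedral geometry. → tetrahedral.

[AuF4]^3-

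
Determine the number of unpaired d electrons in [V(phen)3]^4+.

1 unpaired electron

1,10-phenanthroline is neutral; balancing the +4 overall charge requires V(IV).
Group 5 minus oxidation state 4 gives a d¹ configuration.
Counting donor atoms: 3×1,10-phenanthroline (bidentate) → 6 donors. Coordination number = 6.
In an octahedral field the d¹ configuration is t₂g¹e_g⁰ (only one arrangement possible), giving 1 unpaired electron.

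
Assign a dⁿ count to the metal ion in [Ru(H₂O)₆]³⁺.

d⁵

Summing ligand charges against the +3 overall charge gives an oxidation state of +3 for ruthenium.
Ru sits in group 8, so the d-electron count is 8 − 3 = 5.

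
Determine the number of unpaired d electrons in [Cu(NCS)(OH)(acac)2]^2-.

1 unpaired electron

Summing ligand charges against the −2 overall charge gives an oxidation state of +2 for copper.
Cu sits in group 11, so the d-electron count is 11 − 2 = 9.
Counting donor atoms: 1×isothiocyanate (monodentate) → 1 donor; 1×hydroxide (monodentate) → 1 donor; 2×acetylacetonate (bidentate) → 4 donors. Coordination number = 6.
In an octahedral field the d⁹ configuration is t₂g⁶e_g³ (only one arrangement possible), giving 1 unpaired electron.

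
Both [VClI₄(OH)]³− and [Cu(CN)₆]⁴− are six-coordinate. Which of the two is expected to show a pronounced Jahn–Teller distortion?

[VClI₄(OH)]³−: Summing ligand charges against the −3 overall charge gives an oxidation state of +3 for vanadium. V sits in group 5, so the d-electron count is 5 − 3 = 2. The d² configuration leaves the e_g set evenly filled (or empty) — no strong Jahn–Teller driving force.
[Cu(CN)₆]⁴−: Each cyanide is −1; balancing the −4 overall charge requires Cu(II). Copper is a group-11 element; Cu(II) is therefore d⁹. The t₂g⁶e_g³ configuration has an unevenly filled e_g set; the Jahn–Teller theorem predicts a tetragonal distortion (typically axial elongation) to lift the degeneracy.

[Cu(CN)₆]⁴−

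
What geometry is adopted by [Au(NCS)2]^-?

linear

Ligand charges: each isothiocyanate is −1. With an overall charge of −1 the gold centre must be in the +1 oxidation state.
Group 11 minus oxidation state 1 gives a d¹⁰ configuration.
With 2 monodentate ligands the coordination number is 2.
A d¹⁰ ion with only two ligands adopts a linear arrangement (sp hybridisation; no CFSE preference).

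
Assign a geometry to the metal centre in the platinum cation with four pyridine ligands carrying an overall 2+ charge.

Pyridine is neutral; balancing the +2 overall charge requires Pt(II).
Platinum is a group-10 element; Pt(II) is therefore d⁸.
Coordination number: 4.
A 5d d⁸ ion has a large crystal-field splitting; square planar leaves the high-energy d_{x²−y²} orbital empty and maximises CFSE.

square planar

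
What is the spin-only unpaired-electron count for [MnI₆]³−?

4

Each iodide is −1; balancing the −3 overall charge requires Mn(III).
Manganese is a group-7 element; Mn(III) is therefore d⁴.
The spin state decides the count: Iodide is a weak-field ligand for a first-row metal, so the complex is high-spin.
An octahedral high-spin d⁴ ion is t₂g³e_g¹, giving 4 unpaired electrons.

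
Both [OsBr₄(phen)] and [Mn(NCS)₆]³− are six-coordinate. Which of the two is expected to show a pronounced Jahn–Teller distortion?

[OsBr₄(phen)]: Ligand charges: each bromide is −1; 1,10-phenanthroline is neutral. With an overall charge of 0 the osmium centre must be in the +4 oxidation state. Os sits in group 8, so the d-electron count is 8 − 4 = 4. A 5d ion has a large Δₒ and is invariably low-spin. The d⁴ configuration leaves the e_g set evenly filled (or empty) — no strong Jahn–Teller driving force.
[Mn(NCS)₆]³−: Summing ligand charges against the −3 overall charge gives an oxidation state of +3 for manganese. Manganese is a group-7 element; Mn(III) is therefore d⁴. Isothiocyanate is a weak-field ligand for a first-row metal, so the complex is high-spin. The t₂g³e_g¹ (high-spin) configuration has an unevenly filled e_g set; the Jahn–Teller theorem predicts a tetragonal distortion (typically axial elongation) to lift the degeneracy.

[Mn(NCS)₆]³−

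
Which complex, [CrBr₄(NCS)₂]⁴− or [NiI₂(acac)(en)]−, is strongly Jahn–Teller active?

[CrBr₄(NCS)₂]⁴−

[CrBr₄(NCS)₂]⁴−: Ligand charges: each bromide is −1; each isothiocyanate is −1. With an overall charge of −4 the chromium centre must be in the +2 oxidation state. Group 6 minus oxidation state 2 gives a d⁴ configuration. Bromide and isothiocyanate are weak-field ligands for a first-row metal, so the complex is high-spin. The t₂g³e_g¹ (high-spin) configuration has an unevenly filled e_g set; the Jahn–Teller theorem predicts a tetragonal distortion (typically axial elongation) to lift the degeneracy.
[NiI₂(acac)(en)]−: Summing ligand charges against the −1 overall charge gives an oxidation state of +2 for nickel. Ni sits in group 10, so the d-electron count is 10 − 2 = 8. The d⁸ configuration leaves the e_g set evenly filled (or empty) — no strong Jahn–Teller driving force.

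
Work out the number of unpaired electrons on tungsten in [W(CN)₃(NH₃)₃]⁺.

Ligand charges: each cyanide is −1; ammonia is neutral. With an overall charge of +1 the tungsten centre must be in the +4 oxidation state.
Group 6 minus oxidation state 4 gives a d² configuration.
In an octahedral field the d² configuration is t₂g²e_g⁰ (only one arrangement possible), giving 2 unpaired electrons.

2 unpaired electrons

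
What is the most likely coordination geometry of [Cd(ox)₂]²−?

tetrahedral

Ligand charges: each oxalate is −2. With an overall charge of −2 the cadmium centre must be in the +2 oxidation state.
Group 12 minus oxidation state 2 gives a d¹⁰ configuration.
Counting donor atoms: 2×oxalate (bidentate) → 4 donors. Coordination number = 4.
A d¹⁰ ion has no crystal-field stabilisation preference between square planar and tetrahedral, so four ligands adopt the sterically favoured tetrahedral geometry.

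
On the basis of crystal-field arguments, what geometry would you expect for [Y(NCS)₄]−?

tetrahedral

Summing ligand charges against the −1 overall charge gives an oxidation state of +3 for yttrium.
Y sits in group 3, so the d-electron count is 3 − 3 = 0.
With 4 monodentate ligands the coordination number is 4.
A d⁰ ion has no crystal-field stabilisation preference between square planar and tetrahedral, so four ligands adopt the sterically favoured tetrahedral geometry.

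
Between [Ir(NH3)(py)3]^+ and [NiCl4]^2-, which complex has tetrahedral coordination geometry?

[NiCl4]^2-

For [Ir(NH3)(py)3]^+: Ammonia is neutral; pyridine is neutral; balancing the +1 overall charge requires Ir(I). Group 9 minus oxidation state 1 gives a d⁸ configuration. A 5d d⁸ ion has a large crystal-field splitting; square planar leaves the high-energy d_{x²−y²} orbital empty and maximises CFSE. → square planar.
For [NiCl4]^2-: Each chloride is −1; balancing the −2 overall charge requires Ni(II). Ni sits in group 10, so the d-electron count is 10 − 2 = 8. Chloride is a weak-field ligand. With weak-field ligands the CFSE gain from square planar is small, so a 3d d⁸ ion takes the sterically preferred tetrahedral geometry. → tetrahedral.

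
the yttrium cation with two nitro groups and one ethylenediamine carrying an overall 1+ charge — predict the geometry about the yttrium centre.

Ligand charges: each nitro (N-bound nitrite) is −1; ethylenediamine is neutral. With an overall charge of +1 the yttrium centre must be in the +3 oxidation state.
Yttrium is a group-3 element; Y(III) is therefore d⁰.
Counting donor atoms: 2×nitro (N-bound nitrite) (monodentate) → 2 donors; 1×ethylenediamine (bidentate) → 2 donors. Coordination number = 4.
A d⁰ ion has no crystal-field stabilisation preference between square planar and tetrahedral, so four ligands adopt the sterically favoured tetrahedral geometry.

tetrahedral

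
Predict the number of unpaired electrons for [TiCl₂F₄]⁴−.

2

Each chloride is −1; each fluoride is −1; balancing the −4 overall charge requires Ti(II).
Titanium is a group-4 element; Ti(II) is therefore d².
In an octahedral field the d² configuration is t₂g²e_g⁰ (only one arrangement possible), giving 2 unpaired electrons.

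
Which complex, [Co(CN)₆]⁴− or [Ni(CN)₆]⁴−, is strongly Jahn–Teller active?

[Co(CN)₆]⁴−: Summing ligand charges against the −4 overall charge gives an oxidation state of +2 for cobalt. Co sits in group 9, so the d-electron count is 9 − 2 = 7. Cyanide is a strong-field ligand (high in the spectrochemical series) for a first-row metal, so the complex is low-spin. The t₂g⁶e_g¹ (low-spin) configuration has an unevenly filled e_g set; the Jahn–Teller theorem predicts a tetragonal distortion (typically axial elongation) to lift the degeneracy.
[Ni(CN)₆]⁴−: Each cyanide is −1; balancing the −4 overall charge requires Ni(II). Group 10 minus oxidation state 2 gives a d⁸ configuration. The d⁸ configuration leaves the e_g set evenly filled (or empty) — no strong Jahn–Teller driving force.

[Co(CN)₆]⁴−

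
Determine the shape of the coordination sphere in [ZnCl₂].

linear

Ligand charges: each chloride is −1. With an overall charge of 0 the zinc centre must be in the +2 oxidation state.
Group 12 minus oxidation state 2 gives a d¹⁰ configuration.
With 2 monodentate ligands the coordination number is 2.
A d¹⁰ ion with only two ligands adopts a linear arrangement (sp hybridisation; no CFSE preference).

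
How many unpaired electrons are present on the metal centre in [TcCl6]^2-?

3 unpaired electrons

Summing ligand charges against the −2 overall charge gives an oxidation state of +4 for technetium.
Technetium is a group-7 element; Tc(IV) is therefore d³.
In an octahedral field the d³ configuration is t₂g³e_g⁰ (only one arrangement possible), giving 3 unpaired electrons.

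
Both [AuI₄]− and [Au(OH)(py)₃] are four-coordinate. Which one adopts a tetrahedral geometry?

[Au(OH)(py)₃]

For [AuI₄]−: Ligand charges: each iodide is −1. With an overall charge of −1 the gold centre must be in the +3 oxidation state. Group 11 minus oxidation state 3 gives a d⁸ configuration. A 5d d⁸ ion has a large crystal-field splitting; square planar leaves the high-energy d_{x²−y²} orbital empty and maximises CFSE. → square planar.
For [Au(OH)(py)₃]: Summing ligand charges against the 0 overall charge gives an oxidation state of +1 for gold. Gold is a group-11 element; Au(I) is therefore d¹⁰. A d¹⁰ ion has no crystal-field stabilisation preference between square planar and tetrahedral, so four ligands adopt the sterically favoured tetrahedral geometry. → tetrahedral.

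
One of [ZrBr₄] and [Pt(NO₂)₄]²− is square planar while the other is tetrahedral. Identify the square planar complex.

[Pt(NO₂)₄]²−

For [ZrBr₄]: Ligand charges: each bromide is −1. With an overall charge of 0 the zirconium centre must be in the +4 oxidation state. Zr sits in group 4, so the d-electron count is 4 − 4 = 0. A d⁰ ion has no crystal-field stabilisation preference between square planar and tetrahedral, so four ligands adopt the sterically favoured tetrahedral geometry. → tetrahedral.
For [Pt(NO₂)₄]²−: Each nitro (N-bound nitrite) is −1; balancing the −2 overall charge requires Pt(II). Pt sits in group 10, so the d-electron count is 10 − 2 = 8. A 5d d⁸ ion has a large crystal-field splitting; square planar leaves the high-energy d_{x²−y²} orbital empty and maximises CFSE. → square planar.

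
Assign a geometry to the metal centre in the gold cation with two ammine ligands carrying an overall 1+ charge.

linear

Ammonia is neutral; balancing the +1 overall charge requires Au(I).
Gold is a group-11 element; Au(I) is therefore d¹⁰.
Coordination number: 2.
A d¹⁰ ion with only two ligands adopts a linear arrangement (sp hybridisation; no CFSE preference).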